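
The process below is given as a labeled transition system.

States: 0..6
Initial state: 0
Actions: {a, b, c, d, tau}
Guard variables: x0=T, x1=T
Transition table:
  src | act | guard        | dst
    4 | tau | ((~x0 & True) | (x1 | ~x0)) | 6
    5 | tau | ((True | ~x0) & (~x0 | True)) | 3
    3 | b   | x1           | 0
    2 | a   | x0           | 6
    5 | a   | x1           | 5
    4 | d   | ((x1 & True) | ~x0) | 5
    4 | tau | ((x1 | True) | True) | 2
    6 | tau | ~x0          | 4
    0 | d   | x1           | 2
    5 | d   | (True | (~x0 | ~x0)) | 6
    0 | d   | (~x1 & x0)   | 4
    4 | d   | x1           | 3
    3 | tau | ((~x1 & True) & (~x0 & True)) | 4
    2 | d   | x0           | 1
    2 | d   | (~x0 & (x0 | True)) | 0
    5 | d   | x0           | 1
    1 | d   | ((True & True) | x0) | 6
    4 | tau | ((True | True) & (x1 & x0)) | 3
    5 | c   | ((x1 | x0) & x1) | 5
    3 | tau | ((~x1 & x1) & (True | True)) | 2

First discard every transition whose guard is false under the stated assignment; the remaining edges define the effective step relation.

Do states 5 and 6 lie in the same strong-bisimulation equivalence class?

Compute ~ classes (split until stable):
  P[0] = {{0,1,2,3,4,5,6}}
  P[1] = {{0,1},{2},{3},{4},{5},{6}}
  P[2] = {{0},{1},{2},{3},{4},{5},{6}}
Fixed point at round 3; 7 class(es).
5∈{5}, 6∈{6}

Answer: NOT BISIMILAR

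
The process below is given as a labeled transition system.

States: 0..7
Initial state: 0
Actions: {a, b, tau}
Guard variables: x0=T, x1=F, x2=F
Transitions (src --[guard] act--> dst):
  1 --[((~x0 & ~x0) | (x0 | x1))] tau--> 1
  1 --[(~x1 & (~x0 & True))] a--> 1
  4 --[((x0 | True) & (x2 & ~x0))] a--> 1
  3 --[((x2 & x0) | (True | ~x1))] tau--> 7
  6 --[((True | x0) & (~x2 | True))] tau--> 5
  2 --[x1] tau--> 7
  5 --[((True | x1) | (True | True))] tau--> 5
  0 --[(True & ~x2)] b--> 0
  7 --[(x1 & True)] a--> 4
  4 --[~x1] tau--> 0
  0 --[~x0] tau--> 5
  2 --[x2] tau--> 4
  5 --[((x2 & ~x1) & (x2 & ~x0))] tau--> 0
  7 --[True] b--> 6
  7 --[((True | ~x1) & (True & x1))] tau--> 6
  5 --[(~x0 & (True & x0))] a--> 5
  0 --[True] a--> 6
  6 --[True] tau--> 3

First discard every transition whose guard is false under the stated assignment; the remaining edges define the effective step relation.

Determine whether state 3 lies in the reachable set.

9 transition(s) survive guard evaluation.
Layer 0: {0}
Layer 1: {6}  now seen {0,6}
Layer 2: {3,5}  now seen {0,3,5,6}
Layer 3: {7}  now seen {0,3,5,6,7}
Reachable = {0,3,5,6,7}
Path to 3: a·tau

Answer: REACHABLE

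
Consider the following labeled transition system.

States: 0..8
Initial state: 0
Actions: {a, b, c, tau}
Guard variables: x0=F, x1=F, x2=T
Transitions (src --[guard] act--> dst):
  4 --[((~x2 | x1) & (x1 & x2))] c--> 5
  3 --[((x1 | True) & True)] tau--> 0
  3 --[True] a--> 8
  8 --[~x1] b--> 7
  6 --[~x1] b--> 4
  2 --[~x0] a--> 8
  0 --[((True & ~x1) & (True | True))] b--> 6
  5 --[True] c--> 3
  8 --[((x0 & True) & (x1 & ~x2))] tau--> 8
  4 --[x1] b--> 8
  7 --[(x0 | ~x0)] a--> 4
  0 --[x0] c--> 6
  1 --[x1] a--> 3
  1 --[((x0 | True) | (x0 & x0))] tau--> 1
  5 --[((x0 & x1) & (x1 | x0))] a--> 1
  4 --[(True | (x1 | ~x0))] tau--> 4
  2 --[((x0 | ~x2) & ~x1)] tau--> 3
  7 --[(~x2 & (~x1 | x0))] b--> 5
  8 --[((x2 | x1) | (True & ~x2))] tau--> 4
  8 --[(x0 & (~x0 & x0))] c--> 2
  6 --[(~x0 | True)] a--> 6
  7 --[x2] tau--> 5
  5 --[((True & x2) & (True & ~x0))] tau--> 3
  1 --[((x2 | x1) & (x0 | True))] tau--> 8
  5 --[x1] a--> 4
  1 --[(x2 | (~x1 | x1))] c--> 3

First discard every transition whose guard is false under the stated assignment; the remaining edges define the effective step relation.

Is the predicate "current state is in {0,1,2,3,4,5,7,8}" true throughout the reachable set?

Answer: INVARIANT VIOLATED at state 6

Working:
Inv-set: {0,1,2,3,4,5,7,8}
Reach set: {0,4,6}
  0: ok
  4: ok
  6: outside
counterexample path to 6: b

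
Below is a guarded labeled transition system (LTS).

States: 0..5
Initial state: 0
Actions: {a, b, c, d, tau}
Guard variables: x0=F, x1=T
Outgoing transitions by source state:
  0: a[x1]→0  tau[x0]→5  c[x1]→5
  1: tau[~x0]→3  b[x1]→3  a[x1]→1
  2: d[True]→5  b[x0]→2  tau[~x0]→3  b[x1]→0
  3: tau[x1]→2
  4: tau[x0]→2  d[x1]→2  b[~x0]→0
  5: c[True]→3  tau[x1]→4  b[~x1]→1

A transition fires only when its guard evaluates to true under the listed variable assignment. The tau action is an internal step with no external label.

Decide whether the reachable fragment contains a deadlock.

Reachable = {0,2,3,4,5}
  0: a→0  c→5  [deg 2]
  2: b→0  d→5  tau→3  [deg 3]
  3: tau→2  [deg 1]
  4: b→0  d→2  [deg 2]
  5: c→3  tau→4  [deg 2]

Answer: DEADLOCK-FREE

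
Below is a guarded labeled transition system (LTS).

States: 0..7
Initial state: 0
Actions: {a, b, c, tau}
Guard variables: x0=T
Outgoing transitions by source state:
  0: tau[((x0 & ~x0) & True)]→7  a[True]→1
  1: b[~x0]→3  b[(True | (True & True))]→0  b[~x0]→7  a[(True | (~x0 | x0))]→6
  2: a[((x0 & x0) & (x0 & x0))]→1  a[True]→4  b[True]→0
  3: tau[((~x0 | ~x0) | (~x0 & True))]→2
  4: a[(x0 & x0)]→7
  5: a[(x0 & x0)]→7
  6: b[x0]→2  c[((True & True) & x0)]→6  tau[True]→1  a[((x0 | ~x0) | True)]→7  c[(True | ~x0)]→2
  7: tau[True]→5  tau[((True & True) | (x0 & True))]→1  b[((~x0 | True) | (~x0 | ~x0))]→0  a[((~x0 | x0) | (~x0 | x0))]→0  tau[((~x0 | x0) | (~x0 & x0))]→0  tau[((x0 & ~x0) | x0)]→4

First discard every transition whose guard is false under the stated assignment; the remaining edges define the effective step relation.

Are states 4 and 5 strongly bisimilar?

Compute ~ classes (split until stable):
  round 0: {{0,1,2,3,4,5,6,7}}
  round 1: {{0,4,5},{1,2},{3},{6},{7}}
  round 2: {{0},{1},{2},{3},{4,5},{6},{7}}
7 equivalence class(es) (converged in 3)
class of 4: {4,5}; class of 5: {4,5}

Answer: BISIMILAR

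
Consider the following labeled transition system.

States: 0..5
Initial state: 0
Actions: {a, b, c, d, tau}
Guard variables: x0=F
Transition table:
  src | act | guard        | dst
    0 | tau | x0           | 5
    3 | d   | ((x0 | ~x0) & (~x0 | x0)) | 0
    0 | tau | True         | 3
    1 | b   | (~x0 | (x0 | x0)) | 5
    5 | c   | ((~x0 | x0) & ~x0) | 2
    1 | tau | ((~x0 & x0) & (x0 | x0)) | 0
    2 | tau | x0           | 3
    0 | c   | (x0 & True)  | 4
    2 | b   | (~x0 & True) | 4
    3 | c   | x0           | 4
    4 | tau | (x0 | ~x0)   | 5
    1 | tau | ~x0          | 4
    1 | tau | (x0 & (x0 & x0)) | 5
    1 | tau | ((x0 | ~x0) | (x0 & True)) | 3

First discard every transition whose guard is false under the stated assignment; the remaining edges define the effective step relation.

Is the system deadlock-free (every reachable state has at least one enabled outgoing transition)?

R = {0,3}
  0: tau→3  [1 out]
  3: d→0  [1 out]

Answer: DEADLOCK-FREE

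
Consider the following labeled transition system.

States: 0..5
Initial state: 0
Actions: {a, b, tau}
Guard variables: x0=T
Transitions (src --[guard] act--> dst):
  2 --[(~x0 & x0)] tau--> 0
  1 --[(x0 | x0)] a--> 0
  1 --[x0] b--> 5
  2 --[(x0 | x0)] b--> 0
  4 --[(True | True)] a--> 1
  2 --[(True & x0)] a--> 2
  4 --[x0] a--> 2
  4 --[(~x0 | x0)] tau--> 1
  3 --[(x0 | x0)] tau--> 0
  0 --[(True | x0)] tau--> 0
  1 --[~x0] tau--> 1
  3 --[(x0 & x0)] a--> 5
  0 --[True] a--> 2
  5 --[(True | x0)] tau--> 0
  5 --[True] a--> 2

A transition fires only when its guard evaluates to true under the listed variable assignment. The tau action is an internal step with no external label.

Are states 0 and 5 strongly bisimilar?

Answer: BISIMILAR

Analysis:
Refine partition for ~:
  P[0] = {{0,1,2,3,4,5}}
  P[1] = {{0,3,4,5},{1,2}}
  P[2] = {{0,5},{1},{2},{3},{4}}
Fixed point at round 3; 5 class(es).
class of 0: {0,5}; class of 5: {0,5}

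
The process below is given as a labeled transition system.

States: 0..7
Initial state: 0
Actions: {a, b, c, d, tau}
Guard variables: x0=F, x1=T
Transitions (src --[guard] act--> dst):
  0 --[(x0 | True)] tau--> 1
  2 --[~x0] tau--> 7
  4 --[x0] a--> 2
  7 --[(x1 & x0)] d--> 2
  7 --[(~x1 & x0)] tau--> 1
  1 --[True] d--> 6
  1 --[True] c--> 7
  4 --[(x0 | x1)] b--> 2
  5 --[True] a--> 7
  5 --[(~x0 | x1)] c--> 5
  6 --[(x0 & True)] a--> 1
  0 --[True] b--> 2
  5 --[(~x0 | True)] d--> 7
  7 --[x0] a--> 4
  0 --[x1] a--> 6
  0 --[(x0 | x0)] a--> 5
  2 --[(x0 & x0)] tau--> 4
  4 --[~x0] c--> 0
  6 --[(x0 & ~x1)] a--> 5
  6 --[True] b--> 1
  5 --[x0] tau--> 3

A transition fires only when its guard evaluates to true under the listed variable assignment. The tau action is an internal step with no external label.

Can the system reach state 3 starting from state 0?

Guard filter leaves 12 enabled edge(s).
depth 0: {0}
depth 1: {1,2,6}  now seen {0,1,2,6}
depth 2: {7}  now seen {0,1,2,6,7}
R = {0,1,2,6,7}

Answer: UNREACHABLE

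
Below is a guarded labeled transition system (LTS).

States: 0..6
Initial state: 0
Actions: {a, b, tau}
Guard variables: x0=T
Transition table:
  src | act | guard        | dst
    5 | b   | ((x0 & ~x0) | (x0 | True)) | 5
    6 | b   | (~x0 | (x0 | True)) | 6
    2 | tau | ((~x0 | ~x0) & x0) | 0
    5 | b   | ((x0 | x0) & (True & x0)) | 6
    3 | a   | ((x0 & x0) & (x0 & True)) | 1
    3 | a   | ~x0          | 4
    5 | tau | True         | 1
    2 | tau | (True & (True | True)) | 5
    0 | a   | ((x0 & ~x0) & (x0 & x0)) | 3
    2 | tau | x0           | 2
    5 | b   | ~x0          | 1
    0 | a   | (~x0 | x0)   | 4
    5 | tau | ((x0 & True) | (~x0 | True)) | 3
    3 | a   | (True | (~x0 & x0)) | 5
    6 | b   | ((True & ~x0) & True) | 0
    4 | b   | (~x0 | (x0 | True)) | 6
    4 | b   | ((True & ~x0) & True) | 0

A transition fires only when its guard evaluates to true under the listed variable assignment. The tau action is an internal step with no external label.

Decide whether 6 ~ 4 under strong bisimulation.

Compute ~ classes (split until stable):
  round 0: {{0,1,2,3,4,5,6}}
  round 1: {{0,3},{1},{2},{4,6},{5}}
  round 2: {{0},{1},{2},{3},{4,6},{5}}
stable after 3 split(s): 6 block(s)
[6]={4,6}  [4]={4,6}

Answer: BISIMILAR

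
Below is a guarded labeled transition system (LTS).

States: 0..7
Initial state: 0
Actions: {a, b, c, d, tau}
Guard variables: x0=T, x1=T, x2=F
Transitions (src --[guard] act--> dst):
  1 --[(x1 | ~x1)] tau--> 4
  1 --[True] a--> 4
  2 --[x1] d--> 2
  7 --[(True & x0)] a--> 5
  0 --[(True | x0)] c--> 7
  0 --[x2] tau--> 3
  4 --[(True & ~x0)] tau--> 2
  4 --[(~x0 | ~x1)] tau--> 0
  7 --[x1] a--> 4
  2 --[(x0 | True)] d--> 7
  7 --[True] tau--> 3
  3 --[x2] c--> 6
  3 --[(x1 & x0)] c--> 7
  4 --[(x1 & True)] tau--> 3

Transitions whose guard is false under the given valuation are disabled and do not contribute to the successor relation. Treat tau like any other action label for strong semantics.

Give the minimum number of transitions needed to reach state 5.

Breadth-first toward 5:
  L0 = {0}
  L1 = {7}
  L2 = {3,4,5}
depth(5)=2, e.g. c·a

Answer: 2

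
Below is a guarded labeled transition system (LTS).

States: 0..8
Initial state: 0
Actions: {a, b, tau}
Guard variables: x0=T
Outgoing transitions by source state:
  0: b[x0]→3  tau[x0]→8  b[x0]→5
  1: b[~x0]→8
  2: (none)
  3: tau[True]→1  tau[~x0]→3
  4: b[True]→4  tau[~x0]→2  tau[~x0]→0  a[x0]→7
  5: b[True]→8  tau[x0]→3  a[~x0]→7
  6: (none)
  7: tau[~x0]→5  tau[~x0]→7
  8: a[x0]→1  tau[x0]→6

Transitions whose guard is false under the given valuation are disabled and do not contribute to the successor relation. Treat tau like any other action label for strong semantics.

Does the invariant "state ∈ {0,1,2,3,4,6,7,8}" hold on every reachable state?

Allowed set {0,1,2,3,4,6,7,8}
R = {0,1,3,5,6,8}
  0: ✓
  1: ✓
  3: ✓
  5: VIOLATES
  6: ✓
  8: ✓
counterexample path to 5: b

Answer: INVARIANT VIOLATED at state 5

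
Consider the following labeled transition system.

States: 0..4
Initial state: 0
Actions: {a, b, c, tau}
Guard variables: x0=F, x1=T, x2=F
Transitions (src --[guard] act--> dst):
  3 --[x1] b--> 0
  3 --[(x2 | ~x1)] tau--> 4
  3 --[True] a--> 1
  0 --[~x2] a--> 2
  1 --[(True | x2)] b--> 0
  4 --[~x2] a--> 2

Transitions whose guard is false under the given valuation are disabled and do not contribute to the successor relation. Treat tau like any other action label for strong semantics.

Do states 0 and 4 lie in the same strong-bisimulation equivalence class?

Answer: BISIMILAR

Working:
Compute ~ classes (split until stable):
  round 0: {{0,1,2,3,4}}
  round 1: {{0,4},{1},{2},{3}}
stable after 2 split(s): 4 block(s)
0∈{0,4}, 4∈{0,4}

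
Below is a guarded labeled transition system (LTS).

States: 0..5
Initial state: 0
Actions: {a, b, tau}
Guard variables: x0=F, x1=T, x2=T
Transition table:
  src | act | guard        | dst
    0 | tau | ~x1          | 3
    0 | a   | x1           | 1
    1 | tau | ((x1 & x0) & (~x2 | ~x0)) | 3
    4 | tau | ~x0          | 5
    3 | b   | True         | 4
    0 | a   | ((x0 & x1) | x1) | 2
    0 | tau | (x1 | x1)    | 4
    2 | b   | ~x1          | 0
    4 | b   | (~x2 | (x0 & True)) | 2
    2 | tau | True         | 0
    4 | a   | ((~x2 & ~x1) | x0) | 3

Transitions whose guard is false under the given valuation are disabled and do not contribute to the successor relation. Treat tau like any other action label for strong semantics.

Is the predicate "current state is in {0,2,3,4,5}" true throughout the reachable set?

Safe = {0,2,3,4,5}
Reachable = {0,1,2,4,5}
  0: safe
  1: outside
  2: safe
  4: safe
  5: safe
reach 1 via a — violates

Answer: INVARIANT VIOLATED at state 1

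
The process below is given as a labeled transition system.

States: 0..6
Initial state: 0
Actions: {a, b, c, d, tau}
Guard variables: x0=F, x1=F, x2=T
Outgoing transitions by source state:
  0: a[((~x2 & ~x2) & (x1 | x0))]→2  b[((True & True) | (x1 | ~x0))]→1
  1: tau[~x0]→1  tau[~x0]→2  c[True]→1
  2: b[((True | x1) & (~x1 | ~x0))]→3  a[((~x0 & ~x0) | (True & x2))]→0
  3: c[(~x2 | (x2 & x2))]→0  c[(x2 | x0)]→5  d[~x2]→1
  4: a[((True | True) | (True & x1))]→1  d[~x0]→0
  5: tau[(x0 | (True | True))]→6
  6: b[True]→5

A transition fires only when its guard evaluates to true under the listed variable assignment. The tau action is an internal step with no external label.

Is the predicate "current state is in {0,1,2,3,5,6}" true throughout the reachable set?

Answer: INVARIANT HOLDS

Analysis:
Inv-set: {0,1,2,3,5,6}
R = {0,1,2,3,5,6}
  0: safe
  1: safe
  2: safe
  3: safe
  5: safe
  6: safe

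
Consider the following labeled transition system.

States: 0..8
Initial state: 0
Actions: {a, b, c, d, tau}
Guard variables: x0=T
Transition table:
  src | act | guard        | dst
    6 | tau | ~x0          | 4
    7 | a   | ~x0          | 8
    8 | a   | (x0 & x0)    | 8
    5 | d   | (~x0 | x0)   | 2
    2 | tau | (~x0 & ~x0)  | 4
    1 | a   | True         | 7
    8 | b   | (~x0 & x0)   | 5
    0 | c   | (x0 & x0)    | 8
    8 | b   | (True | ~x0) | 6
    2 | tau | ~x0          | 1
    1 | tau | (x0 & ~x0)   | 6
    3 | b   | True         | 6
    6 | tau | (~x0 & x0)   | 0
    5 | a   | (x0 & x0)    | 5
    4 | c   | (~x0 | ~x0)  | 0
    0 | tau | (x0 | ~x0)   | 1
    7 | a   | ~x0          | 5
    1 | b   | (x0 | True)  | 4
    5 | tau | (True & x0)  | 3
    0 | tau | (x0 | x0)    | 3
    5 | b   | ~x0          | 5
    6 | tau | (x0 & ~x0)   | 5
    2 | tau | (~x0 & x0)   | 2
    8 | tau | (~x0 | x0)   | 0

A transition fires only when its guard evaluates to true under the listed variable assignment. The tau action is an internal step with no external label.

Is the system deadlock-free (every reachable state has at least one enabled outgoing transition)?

Answer: DEADLOCK at state 4

Working:
Reachable = {0,1,3,4,6,7,8}
  0: c→8  tau→1  tau→3  [3 exit(s)]
  1: a→7  b→4  [2 exit(s)]
  3: b→6  [1 exit(s)]
  4: ∅  [STUCK]
  6: ∅  [STUCK]
  7: ∅  [STUCK]
  8: a→8  b→6  tau→0  [3 exit(s)]
trace reaching 4: tau·b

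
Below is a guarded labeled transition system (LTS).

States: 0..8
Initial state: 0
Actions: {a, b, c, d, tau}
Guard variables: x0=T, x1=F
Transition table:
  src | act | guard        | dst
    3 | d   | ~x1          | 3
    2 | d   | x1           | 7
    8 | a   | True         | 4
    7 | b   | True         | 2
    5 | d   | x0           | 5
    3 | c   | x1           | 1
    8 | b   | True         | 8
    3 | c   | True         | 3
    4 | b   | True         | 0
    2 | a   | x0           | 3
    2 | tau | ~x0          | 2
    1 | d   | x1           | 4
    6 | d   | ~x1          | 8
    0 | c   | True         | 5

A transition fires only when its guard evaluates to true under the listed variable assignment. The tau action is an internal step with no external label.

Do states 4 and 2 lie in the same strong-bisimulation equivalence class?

Compute ~ classes (split until stable):
  P[0] = {{0,1,2,3,4,5,6,7,8}}
  P[1] = {{0},{1},{2},{3},{4,7},{5,6},{8}}
  P[2] = {{0},{1},{2},{3},{4},{5},{6},{7},{8}}
Fixed point at round 3; 9 class(es).
class of 4: {4}; class of 2: {2}

Answer: NOT BISIMILAR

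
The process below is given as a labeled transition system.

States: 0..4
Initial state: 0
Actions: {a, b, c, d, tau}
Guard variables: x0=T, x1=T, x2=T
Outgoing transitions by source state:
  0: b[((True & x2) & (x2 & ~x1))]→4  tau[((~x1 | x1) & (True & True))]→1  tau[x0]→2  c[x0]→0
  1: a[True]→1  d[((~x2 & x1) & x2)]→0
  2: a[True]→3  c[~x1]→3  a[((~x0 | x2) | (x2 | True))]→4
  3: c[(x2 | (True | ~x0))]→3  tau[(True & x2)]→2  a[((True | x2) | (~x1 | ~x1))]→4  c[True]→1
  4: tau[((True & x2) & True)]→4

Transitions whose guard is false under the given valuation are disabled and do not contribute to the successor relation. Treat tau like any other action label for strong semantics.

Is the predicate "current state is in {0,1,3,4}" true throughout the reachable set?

Allowed set {0,1,3,4}
Reach set: {0,1,2,3,4}
  0: ✓
  1: ✓
  2: outside
  3: ✓
  4: ✓
counterexample path to 2: tau

Answer: INVARIANT VIOLATED at state 2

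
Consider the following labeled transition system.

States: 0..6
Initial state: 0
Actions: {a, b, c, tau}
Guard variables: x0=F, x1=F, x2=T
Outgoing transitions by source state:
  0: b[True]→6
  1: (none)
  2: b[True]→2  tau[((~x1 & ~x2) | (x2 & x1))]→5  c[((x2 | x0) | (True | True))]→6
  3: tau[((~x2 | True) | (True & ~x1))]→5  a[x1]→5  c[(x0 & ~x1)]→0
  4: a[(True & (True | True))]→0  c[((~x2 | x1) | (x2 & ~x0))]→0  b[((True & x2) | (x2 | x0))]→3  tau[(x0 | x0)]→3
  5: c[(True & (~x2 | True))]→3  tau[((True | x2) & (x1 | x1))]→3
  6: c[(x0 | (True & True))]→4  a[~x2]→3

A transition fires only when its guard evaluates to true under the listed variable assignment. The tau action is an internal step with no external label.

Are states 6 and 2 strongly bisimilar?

Compute ~ classes (split until stable):
  P[0] = {{0,1,2,3,4,5,6}}
  P[1] = {{0},{1},{2},{3},{4},{5,6}}
  P[2] = {{0},{1},{2},{3},{4},{5},{6}}
Fixed point at round 3; 7 class(es).
6∈{6}, 2∈{2}

Answer: NOT BISIMILAR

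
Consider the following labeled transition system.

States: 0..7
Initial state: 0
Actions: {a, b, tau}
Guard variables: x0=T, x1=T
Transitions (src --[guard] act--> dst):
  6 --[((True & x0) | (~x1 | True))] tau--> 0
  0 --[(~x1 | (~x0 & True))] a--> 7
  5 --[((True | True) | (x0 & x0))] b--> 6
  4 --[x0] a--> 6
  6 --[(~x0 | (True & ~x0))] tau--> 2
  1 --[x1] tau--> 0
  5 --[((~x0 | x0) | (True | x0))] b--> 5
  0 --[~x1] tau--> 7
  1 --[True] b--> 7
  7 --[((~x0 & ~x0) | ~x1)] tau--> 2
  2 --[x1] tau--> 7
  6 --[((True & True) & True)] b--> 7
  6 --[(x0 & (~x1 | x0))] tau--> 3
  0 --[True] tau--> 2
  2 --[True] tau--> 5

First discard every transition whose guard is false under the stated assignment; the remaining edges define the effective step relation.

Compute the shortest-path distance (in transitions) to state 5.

Layered search for 5:
  depth 0: {0}
  depth 1: {2}
  depth 2: {5,7}
5 enters at depth 2; path tau·tau

Answer: 2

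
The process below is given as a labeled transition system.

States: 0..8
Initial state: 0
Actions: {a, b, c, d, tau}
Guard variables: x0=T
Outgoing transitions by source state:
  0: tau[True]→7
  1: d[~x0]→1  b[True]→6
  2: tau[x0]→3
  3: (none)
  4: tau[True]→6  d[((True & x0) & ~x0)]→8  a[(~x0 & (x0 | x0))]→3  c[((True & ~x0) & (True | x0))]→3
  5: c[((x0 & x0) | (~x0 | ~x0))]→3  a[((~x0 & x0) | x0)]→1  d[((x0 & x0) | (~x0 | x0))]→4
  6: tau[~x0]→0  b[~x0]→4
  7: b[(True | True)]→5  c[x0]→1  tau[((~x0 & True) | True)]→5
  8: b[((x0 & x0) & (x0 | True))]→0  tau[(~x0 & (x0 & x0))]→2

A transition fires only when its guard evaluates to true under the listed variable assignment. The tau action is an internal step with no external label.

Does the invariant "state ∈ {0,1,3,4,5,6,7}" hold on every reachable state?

Answer: INVARIANT HOLDS

Trace:
Safe = {0,1,3,4,5,6,7}
Reachable = {0,1,3,4,5,6,7}
  0: ok
  1: ok
  3: ok
  4: ok
  5: ok
  6: ok
  7: ok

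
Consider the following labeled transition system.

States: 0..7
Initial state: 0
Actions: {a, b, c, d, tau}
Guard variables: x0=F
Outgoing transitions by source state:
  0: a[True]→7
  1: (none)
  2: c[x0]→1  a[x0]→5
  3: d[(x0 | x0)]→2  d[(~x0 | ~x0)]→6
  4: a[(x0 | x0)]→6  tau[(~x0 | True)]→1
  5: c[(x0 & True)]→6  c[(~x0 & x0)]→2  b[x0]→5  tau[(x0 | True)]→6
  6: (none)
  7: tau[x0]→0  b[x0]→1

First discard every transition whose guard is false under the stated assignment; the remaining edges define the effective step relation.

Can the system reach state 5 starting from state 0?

4 transition(s) survive guard evaluation.
Layer 0: {0}
Layer 1: {7}  total {0,7}
Reach set: {0,7}

Answer: UNREACHABLE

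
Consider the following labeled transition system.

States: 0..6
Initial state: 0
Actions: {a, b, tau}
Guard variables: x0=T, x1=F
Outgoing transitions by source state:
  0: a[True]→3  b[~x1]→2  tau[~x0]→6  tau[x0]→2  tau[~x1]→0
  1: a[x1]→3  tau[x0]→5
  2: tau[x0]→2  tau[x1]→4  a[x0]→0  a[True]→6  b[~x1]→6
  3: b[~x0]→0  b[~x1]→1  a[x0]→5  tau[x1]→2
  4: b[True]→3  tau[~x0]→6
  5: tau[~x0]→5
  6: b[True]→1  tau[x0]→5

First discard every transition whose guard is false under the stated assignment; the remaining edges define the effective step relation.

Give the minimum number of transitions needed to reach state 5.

Answer: 2

Analysis:
BFS to 5:
  L0 = {0}
  L1 = {2,3}
  L2 = {1,5,6}
5 enters at depth 2; path a·a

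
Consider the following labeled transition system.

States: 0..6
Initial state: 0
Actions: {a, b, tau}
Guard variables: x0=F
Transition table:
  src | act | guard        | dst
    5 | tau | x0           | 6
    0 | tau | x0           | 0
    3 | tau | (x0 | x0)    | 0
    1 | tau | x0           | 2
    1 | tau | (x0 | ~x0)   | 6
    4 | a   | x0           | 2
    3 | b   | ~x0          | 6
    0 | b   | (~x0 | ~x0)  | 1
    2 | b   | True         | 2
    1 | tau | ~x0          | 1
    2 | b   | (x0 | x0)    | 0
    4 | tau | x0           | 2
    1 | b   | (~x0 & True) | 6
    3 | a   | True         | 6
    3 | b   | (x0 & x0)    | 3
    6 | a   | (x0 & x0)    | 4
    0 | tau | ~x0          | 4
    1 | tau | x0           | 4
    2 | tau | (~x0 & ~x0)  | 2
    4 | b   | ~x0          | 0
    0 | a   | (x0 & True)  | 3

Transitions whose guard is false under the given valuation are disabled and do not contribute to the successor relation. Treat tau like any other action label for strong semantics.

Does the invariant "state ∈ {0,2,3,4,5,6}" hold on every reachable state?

Inv-set: {0,2,3,4,5,6}
Reachable = {0,1,4,6}
  0: ✓
  1: ✗ unsafe
  4: ✓
  6: ✓
reach 1 via b — violates

Answer: INVARIANT VIOLATED at state 1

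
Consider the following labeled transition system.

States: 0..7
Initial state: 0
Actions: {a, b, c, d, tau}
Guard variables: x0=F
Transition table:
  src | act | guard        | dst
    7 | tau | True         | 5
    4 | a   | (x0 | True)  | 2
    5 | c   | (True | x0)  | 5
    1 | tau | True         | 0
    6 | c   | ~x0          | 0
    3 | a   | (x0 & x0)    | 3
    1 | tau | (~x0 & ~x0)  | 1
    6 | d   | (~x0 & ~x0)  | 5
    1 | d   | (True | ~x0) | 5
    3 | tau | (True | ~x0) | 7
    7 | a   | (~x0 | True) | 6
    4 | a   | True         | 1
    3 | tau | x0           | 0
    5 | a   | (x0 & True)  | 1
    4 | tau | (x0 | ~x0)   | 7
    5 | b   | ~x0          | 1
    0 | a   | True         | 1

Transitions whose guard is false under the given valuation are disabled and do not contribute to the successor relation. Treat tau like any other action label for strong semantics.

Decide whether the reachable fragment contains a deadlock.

Reachable = {0,1,5}
  0: a→1  [1 exit(s)]
  1: d→5  tau→0  tau→1  [3 exit(s)]
  5: b→1  c→5  [2 exit(s)]

Answer: DEADLOCK-FREE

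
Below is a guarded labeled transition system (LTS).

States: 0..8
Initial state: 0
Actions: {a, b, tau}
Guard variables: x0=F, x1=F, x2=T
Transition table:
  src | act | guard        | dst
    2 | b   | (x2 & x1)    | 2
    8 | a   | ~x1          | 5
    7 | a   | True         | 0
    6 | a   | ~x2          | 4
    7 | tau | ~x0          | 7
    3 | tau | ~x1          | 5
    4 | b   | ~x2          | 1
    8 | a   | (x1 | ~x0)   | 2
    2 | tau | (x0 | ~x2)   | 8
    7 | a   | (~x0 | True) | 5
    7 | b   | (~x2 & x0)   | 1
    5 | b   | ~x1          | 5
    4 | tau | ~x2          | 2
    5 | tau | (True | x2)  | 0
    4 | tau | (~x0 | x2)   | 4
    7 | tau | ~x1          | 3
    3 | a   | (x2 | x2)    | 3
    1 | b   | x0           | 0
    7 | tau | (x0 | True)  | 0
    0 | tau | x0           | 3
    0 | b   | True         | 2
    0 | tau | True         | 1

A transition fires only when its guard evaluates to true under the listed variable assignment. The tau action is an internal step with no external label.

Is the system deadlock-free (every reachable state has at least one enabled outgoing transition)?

Answer: DEADLOCK at state 1

Trace:
Reachable = {0,1,2}
  0: b→2  tau→1  [2 out]
  1: ∅  [no exit]
  2: ∅  [no exit]
witness 1: tau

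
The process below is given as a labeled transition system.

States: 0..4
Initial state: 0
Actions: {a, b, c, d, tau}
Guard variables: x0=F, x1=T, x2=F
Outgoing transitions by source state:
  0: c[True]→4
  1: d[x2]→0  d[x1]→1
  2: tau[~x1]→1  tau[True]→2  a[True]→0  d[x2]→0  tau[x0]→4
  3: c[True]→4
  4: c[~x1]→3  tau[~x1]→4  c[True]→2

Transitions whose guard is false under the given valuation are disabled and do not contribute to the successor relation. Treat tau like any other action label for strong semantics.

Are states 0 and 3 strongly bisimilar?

Compute ~ classes (split until stable):
  P[0] = {{0,1,2,3,4}}
  P[1] = {{0,3,4},{1},{2}}
  P[2] = {{0,3},{1},{2},{4}}
Fixed point at round 3; 4 class(es).
class of 0: {0,3}; class of 3: {0,3}

Answer: BISIMILAR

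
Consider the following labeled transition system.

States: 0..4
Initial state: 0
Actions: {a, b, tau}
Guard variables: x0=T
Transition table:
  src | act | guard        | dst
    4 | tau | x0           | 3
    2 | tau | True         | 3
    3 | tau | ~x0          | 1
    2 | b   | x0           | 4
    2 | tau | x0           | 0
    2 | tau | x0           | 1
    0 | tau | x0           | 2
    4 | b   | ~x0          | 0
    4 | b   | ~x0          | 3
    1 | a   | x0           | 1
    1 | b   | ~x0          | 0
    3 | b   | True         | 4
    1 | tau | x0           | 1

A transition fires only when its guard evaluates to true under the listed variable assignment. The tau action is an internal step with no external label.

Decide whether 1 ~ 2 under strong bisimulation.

Answer: NOT BISIMILAR

Trace:
Refine partition for ~:
  round 0: {{0,1,2,3,4}}
  round 1: {{0,4},{1},{2},{3}}
  round 2: {{0},{1},{2},{3},{4}}
5 equivalence class(es) (converged in 3)
class of 1: {1}; class of 2: {2}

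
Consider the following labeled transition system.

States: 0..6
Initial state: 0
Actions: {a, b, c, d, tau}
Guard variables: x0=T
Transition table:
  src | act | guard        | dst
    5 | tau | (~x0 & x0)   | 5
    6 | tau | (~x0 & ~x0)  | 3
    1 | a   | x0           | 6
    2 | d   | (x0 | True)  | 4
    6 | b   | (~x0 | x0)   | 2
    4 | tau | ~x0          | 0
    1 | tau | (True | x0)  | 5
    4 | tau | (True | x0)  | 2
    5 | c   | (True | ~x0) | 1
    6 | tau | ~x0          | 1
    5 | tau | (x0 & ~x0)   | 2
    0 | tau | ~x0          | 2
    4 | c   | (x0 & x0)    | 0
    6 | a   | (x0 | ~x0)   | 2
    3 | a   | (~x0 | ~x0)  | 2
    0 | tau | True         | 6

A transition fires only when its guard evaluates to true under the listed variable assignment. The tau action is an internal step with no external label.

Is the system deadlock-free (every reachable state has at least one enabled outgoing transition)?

Reachable = {0,2,4,6}
  0: tau→6  [1 out]
  2: d→4  [1 out]
  4: c→0  tau→2  [2 out]
  6: a→2  b→2  [2 out]

Answer: DEADLOCK-FREE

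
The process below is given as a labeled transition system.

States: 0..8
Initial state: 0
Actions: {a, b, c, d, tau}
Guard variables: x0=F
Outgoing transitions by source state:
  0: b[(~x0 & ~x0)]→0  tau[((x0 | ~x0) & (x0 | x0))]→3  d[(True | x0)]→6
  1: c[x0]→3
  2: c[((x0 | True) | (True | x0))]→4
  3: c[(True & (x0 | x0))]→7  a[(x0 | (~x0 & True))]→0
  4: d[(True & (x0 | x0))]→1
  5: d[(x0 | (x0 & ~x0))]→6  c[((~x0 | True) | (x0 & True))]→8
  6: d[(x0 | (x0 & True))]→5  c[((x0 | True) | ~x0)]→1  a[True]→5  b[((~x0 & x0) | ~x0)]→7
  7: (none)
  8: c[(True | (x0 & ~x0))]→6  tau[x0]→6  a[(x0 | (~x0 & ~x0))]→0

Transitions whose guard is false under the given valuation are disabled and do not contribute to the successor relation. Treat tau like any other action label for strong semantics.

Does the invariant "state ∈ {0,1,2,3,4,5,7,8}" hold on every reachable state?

Answer: INVARIANT VIOLATED at state 6

Trace:
Allowed set {0,1,2,3,4,5,7,8}
R = {0,1,5,6,7,8}
  0: safe
  1: safe
  5: safe
  6: ✗ unsafe
  7: safe
  8: safe
reach 6 via d — violates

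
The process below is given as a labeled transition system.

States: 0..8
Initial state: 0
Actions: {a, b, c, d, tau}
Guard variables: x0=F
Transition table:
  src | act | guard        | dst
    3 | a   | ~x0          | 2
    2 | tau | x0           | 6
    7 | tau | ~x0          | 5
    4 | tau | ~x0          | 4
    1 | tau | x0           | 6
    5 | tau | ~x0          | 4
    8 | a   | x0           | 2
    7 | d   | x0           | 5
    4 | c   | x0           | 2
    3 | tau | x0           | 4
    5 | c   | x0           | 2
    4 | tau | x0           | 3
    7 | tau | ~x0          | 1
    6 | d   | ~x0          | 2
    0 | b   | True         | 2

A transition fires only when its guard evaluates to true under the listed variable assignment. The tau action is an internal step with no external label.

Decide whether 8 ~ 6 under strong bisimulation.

Compute ~ classes (split until stable):
  round 0: {{0,1,2,3,4,5,6,7,8}}
  round 1: {{0},{1,2,8},{3},{4,5,7},{6}}
  round 2: {{0},{1,2,8},{3},{4,5},{6},{7}}
Fixed point at round 3; 6 class(es).
[8]={1,2,8}  [6]={6}

Answer: NOT BISIMILAR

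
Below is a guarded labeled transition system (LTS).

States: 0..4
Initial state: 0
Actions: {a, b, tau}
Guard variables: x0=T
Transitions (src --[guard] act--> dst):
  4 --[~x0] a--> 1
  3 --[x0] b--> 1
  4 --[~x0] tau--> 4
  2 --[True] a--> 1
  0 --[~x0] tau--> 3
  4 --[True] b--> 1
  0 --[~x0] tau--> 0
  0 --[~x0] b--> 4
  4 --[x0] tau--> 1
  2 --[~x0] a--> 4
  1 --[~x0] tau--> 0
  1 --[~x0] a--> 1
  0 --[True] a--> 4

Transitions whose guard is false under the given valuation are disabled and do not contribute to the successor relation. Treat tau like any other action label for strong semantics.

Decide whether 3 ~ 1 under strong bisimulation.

Answer: NOT BISIMILAR

Working:
Refine partition for ~:
  P[0] = {{0,1,2,3,4}}
  P[1] = {{0,2},{1},{3},{4}}
  P[2] = {{0},{1},{2},{3},{4}}
Fixed point at round 3; 5 class(es).
[3]={3}  [1]={1}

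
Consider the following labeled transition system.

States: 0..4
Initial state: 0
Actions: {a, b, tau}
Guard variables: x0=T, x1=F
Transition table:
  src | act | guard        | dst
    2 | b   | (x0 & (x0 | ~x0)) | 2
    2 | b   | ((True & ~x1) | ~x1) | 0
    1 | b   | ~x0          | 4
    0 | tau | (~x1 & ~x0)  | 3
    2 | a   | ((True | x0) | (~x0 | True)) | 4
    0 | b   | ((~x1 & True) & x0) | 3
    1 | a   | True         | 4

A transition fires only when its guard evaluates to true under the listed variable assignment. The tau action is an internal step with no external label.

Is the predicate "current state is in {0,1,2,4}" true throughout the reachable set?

Answer: INVARIANT VIOLATED at state 3

Working:
Inv-set: {0,1,2,4}
Reach set: {0,3}
  0: ok
  3: VIOLATES
reach 3 via b — violates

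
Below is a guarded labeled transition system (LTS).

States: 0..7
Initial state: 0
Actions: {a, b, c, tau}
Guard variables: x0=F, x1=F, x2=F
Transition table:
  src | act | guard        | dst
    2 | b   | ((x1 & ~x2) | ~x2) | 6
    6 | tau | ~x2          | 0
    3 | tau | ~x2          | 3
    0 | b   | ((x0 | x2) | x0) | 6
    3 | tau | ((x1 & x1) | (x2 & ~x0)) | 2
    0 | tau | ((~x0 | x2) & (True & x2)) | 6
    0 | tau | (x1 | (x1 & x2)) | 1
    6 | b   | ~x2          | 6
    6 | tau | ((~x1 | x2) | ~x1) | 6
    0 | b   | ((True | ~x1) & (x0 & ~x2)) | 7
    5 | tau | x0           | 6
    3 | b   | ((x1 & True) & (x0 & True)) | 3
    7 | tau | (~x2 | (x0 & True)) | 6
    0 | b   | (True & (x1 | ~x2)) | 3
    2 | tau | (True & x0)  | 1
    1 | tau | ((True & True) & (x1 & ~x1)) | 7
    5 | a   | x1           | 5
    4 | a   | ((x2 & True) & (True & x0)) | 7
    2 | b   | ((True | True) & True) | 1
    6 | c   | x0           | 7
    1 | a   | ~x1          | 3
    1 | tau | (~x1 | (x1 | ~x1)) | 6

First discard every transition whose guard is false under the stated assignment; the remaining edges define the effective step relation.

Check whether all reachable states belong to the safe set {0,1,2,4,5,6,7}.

Safe = {0,1,2,4,5,6,7}
Reach set: {0,3}
  0: ✓
  3: VIOLATES
witness against invariant: b → 3

Answer: INVARIANT VIOLATED at state 3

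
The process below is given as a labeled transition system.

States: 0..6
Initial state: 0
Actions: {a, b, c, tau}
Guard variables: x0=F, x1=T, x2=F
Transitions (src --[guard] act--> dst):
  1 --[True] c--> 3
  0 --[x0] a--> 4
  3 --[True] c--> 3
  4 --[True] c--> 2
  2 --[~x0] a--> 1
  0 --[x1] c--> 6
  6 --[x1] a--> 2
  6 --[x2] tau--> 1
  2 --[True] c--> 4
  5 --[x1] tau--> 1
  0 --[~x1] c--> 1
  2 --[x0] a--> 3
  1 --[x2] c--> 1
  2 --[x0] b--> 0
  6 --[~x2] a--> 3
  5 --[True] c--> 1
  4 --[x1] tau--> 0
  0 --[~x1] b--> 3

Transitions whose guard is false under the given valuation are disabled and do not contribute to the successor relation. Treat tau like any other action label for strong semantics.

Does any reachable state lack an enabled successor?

R = {0,1,2,3,4,6}
  0: c→6  [deg 1]
  1: c→3  [deg 1]
  2: a→1  c→4  [deg 2]
  3: c→3  [deg 1]
  4: c→2  tau→0  [deg 2]
  6: a→2  a→3  [deg 2]

Answer: DEADLOCK-FREE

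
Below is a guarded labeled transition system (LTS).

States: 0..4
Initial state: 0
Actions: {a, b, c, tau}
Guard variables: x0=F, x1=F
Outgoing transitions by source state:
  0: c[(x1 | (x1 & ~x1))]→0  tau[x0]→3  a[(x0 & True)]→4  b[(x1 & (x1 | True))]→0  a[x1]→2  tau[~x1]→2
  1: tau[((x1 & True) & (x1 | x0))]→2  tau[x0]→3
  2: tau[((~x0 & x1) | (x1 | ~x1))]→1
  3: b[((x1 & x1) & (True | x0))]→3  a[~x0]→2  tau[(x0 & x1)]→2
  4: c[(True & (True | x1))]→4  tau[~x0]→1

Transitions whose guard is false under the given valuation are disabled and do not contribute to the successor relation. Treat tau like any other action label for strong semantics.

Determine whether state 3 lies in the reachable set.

Answer: UNREACHABLE

Working:
After dropping false guards: 5 live edges.
Layer 0: {0}
Layer 1: {2}  now seen {0,2}
Layer 2: {1}  now seen {0,1,2}
Reachable = {0,1,2}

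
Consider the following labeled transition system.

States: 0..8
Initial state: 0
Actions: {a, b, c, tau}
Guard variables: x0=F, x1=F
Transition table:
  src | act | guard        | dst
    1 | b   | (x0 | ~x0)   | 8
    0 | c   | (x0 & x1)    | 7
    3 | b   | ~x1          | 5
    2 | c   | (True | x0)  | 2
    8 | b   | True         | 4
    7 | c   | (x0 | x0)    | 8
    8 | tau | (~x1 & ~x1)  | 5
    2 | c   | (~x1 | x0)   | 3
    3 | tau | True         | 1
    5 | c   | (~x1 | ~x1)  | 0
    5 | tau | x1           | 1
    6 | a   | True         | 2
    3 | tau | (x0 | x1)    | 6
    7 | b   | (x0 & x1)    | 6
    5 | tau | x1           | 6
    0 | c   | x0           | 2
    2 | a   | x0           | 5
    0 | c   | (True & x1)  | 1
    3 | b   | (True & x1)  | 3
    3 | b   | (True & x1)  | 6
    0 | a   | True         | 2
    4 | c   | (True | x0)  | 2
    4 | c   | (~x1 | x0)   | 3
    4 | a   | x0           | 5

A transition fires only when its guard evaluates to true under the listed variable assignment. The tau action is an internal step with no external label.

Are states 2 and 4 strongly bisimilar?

Answer: BISIMILAR

Trace:
Compute ~ classes (split until stable):
  P[0] = {{0,1,2,3,4,5,6,7,8}}
  P[1] = {{0,6},{1},{2,4,5},{3,8},{7}}
  P[2] = {{0,6},{1},{2,4},{3},{5},{7},{8}}
stable after 3 split(s): 7 block(s)
class of 2: {2,4}; class of 4: {2,4}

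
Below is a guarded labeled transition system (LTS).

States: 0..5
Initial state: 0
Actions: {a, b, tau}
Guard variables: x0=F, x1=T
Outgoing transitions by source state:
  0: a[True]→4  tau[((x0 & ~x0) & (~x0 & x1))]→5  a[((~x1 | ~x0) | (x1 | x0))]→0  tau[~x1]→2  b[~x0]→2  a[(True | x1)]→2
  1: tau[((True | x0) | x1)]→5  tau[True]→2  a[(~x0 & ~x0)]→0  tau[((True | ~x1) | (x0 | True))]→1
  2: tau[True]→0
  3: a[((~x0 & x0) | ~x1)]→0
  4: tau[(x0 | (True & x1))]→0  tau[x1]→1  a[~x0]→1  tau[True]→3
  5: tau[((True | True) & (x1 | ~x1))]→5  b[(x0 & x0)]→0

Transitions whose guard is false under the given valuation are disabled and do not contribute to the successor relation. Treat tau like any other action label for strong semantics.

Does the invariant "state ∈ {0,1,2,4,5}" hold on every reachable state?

Allowed set {0,1,2,4,5}
Reachable = {0,1,2,3,4,5}
  0: ✓
  1: ✓
  2: ✓
  3: VIOLATES
  4: ✓
  5: ✓
reach 3 via a·tau — violates

Answer: INVARIANT VIOLATED at state 3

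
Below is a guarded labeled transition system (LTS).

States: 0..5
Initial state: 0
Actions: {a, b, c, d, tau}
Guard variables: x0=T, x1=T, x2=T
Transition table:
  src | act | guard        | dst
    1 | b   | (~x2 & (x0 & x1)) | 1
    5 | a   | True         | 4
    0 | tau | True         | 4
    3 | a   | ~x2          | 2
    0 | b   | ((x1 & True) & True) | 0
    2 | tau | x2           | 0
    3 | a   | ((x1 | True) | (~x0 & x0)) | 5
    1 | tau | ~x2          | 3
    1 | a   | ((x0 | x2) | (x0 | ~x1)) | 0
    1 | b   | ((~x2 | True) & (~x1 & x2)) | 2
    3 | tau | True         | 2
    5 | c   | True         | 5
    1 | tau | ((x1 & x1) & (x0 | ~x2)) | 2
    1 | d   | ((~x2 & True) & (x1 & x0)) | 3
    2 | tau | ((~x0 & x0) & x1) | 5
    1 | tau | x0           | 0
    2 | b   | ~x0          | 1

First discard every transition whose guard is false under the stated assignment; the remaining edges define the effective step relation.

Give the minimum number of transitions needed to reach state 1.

Answer: UNREACHABLE

Working:
BFS to 1:
  depth 0: {0}
  depth 1: {4}
1 never appears.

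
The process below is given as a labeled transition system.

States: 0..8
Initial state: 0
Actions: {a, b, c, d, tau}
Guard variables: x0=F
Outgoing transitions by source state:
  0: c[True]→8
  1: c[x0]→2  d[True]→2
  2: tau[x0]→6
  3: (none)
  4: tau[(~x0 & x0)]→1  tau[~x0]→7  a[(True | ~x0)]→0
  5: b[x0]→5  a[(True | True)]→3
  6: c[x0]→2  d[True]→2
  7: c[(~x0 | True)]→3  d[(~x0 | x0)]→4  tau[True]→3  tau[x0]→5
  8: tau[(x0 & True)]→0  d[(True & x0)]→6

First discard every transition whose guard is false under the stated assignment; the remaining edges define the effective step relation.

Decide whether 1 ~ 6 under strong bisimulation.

Answer: BISIMILAR

Trace:
Compute ~ classes (split until stable):
  round 0: {{0,1,2,3,4,5,6,7,8}}
  round 1: {{0},{1,6},{2,3,8},{4},{5},{7}}
6 equivalence class(es) (converged in 2)
class of 1: {1,6}; class of 6: {1,6}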